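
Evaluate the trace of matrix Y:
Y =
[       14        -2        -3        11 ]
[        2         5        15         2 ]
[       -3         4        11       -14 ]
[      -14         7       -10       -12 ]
tr(Y) = 14 + 5 + 11 - 12 = 18

The trace of a square matrix is the sum of its diagonal entries.
Diagonal entries of Y: Y[0][0] = 14, Y[1][1] = 5, Y[2][2] = 11, Y[3][3] = -12.
tr(Y) = 14 + 5 + 11 - 12 = 18.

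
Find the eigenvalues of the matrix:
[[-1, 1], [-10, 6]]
λ = 1 and λ = 4

Characteristic equation: det(A - λI) = 0
λ² - (trace)λ + (det) = 0
λ² - (5)λ + (4) = 0
λ² - 5λ + 4 = 0
Solving: λ = 1, 4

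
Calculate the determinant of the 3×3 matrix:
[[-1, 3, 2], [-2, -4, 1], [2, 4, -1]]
0

Expansion along first row:
det = -1·det([[-4,1],[4,-1]]) - 3·det([[-2,1],[2,-1]]) + 2·det([[-2,-4],[2,4]])
    = -1·(-4·-1 - 1·4) - 3·(-2·-1 - 1·2) + 2·(-2·4 - -4·2)
    = -1·0 - 3·0 + 2·0
    = 0 + 0 + 0 = 0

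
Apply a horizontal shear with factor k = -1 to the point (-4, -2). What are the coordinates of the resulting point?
(-2, -2)

Shear matrix for horizontal shear with factor k = -1:
[[1, -1], [0, 1]]
Result: (-4, -2) → (-2, -2)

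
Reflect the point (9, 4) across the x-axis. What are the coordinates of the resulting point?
(9, -4)

Reflection across x-axis: (9, 4) → (9, -4)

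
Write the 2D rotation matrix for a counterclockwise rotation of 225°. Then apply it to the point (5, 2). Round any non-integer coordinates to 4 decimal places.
R = [[-√2/2, √2/2], [-√2/2, -√2/2]]; R·(5, 2) = (-2.1213, -4.9497)

Rotation matrix formula: R(θ) = [[cos θ, -sin θ], [sin θ, cos θ]]
For θ = 225°:
cos(225°) = -√2/2
sin(225°) = -√2/2
R = [[-√2/2, √2/2], [-√2/2, -√2/2]]
Apply to (5, 2): [-√2/2·5 + (√2/2)·2, -√2/2·5 + -√2/2·2] = (-2.1213, -4.9497)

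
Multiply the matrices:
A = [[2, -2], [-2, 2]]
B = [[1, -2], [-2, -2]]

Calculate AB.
[[6, 0], [-6, 0]]

Each entry (i,j) of AB = sum over k of A[i][k]*B[k][j].
(AB)[0][0] = (2)*(1) + (-2)*(-2) = 6
(AB)[0][1] = (2)*(-2) + (-2)*(-2) = 0
(AB)[1][0] = (-2)*(1) + (2)*(-2) = -6
(AB)[1][1] = (-2)*(-2) + (2)*(-2) = 0
AB = [[6, 0], [-6, 0]]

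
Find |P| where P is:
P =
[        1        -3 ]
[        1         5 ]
det(P) = 8

For a 2×2 matrix [[a, b], [c, d]], det = a*d - b*c.
det(P) = (1)*(5) - (-3)*(1) = 5 + 3 = 8.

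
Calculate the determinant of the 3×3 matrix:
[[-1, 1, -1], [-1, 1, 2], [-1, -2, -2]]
-9

Expansion along first row:
det = -1·det([[1,2],[-2,-2]]) - 1·det([[-1,2],[-1,-2]]) + -1·det([[-1,1],[-1,-2]])
    = -1·(1·-2 - 2·-2) - 1·(-1·-2 - 2·-1) + -1·(-1·-2 - 1·-1)
    = -1·2 - 1·4 + -1·3
    = -2 + -4 + -3 = -9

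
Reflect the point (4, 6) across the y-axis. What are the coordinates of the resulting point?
(-4, 6)

Reflection across y-axis: (4, 6) → (-4, 6)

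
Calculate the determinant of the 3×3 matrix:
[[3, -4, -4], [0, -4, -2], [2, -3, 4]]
-82

Expansion along first row:
det = 3·det([[-4,-2],[-3,4]]) - -4·det([[0,-2],[2,4]]) + -4·det([[0,-4],[2,-3]])
    = 3·(-4·4 - -2·-3) - -4·(0·4 - -2·2) + -4·(0·-3 - -4·2)
    = 3·-22 - -4·4 + -4·8
    = -66 + 16 + -32 = -82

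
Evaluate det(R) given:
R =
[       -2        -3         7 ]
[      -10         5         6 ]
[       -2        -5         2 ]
det(R) = 316

Expand along row 0 (cofactor expansion): det(R) = a*(e*i - f*h) - b*(d*i - f*g) + c*(d*h - e*g), where the 3×3 is [[a, b, c], [d, e, f], [g, h, i]].
Minor M_00 = (5)*(2) - (6)*(-5) = 10 + 30 = 40.
Minor M_01 = (-10)*(2) - (6)*(-2) = -20 + 12 = -8.
Minor M_02 = (-10)*(-5) - (5)*(-2) = 50 + 10 = 60.
det(R) = (-2)*(40) - (-3)*(-8) + (7)*(60) = -80 - 24 + 420 = 316.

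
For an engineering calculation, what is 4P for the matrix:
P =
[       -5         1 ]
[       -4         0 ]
4P =
[      -20         4 ]
[      -16         0 ]

Scalar multiplication is elementwise: (4P)[i][j] = 4 * P[i][j].
  (4P)[0][0] = 4 * (-5) = -20
  (4P)[0][1] = 4 * (1) = 4
  (4P)[1][0] = 4 * (-4) = -16
  (4P)[1][1] = 4 * (0) = 0
4P =
[      -20         4 ]
[      -16         0 ]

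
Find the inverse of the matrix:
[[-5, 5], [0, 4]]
[[-1/5, 1/4], [0, 1/4]]

For [[a,b],[c,d]], inverse = (1/det)·[[d,-b],[-c,a]]
det = -5·4 - 5·0 = -20
Inverse = (1/-20)·[[4, -5], [0, -5]]
        = [[-1/5, 1/4], [0, 1/4]]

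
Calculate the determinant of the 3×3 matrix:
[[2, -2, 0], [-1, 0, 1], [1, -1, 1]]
-2

Expansion along first row:
det = 2·det([[0,1],[-1,1]]) - -2·det([[-1,1],[1,1]]) + 0·det([[-1,0],[1,-1]])
    = 2·(0·1 - 1·-1) - -2·(-1·1 - 1·1) + 0·(-1·-1 - 0·1)
    = 2·1 - -2·-2 + 0·1
    = 2 + -4 + 0 = -2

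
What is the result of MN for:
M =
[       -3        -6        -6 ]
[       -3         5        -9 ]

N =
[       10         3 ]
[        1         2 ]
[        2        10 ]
MN =
[      -48       -81 ]
[      -43       -89 ]

Matrix multiplication: (MN)[i][j] = sum over k of M[i][k] * N[k][j].
  (MN)[0][0] = (-3)*(10) + (-6)*(1) + (-6)*(2) = -48
  (MN)[0][1] = (-3)*(3) + (-6)*(2) + (-6)*(10) = -81
  (MN)[1][0] = (-3)*(10) + (5)*(1) + (-9)*(2) = -43
  (MN)[1][1] = (-3)*(3) + (5)*(2) + (-9)*(10) = -89
MN =
[      -48       -81 ]
[      -43       -89 ]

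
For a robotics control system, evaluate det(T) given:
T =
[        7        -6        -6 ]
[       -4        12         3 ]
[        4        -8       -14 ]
det(T) = -648

Expand along row 0 (cofactor expansion): det(T) = a*(e*i - f*h) - b*(d*i - f*g) + c*(d*h - e*g), where the 3×3 is [[a, b, c], [d, e, f], [g, h, i]].
Minor M_00 = (12)*(-14) - (3)*(-8) = -168 + 24 = -144.
Minor M_01 = (-4)*(-14) - (3)*(4) = 56 - 12 = 44.
Minor M_02 = (-4)*(-8) - (12)*(4) = 32 - 48 = -16.
det(T) = (7)*(-144) - (-6)*(44) + (-6)*(-16) = -1008 + 264 + 96 = -648.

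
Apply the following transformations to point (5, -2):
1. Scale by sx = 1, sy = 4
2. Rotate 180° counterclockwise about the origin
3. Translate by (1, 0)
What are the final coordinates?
(-4, 8)

Step 1: Scale → (5, -8)
Step 2: Rotate 180° → (-5, 8)
Step 3: Translate → (-4, 8)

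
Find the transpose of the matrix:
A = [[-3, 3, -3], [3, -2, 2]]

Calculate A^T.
[[-3, 3], [3, -2], [-3, 2]]

The transpose sends entry (i,j) to (j,i); rows become columns.
Row 0 of A: [-3, 3, -3] -> column 0 of A^T.
Row 1 of A: [3, -2, 2] -> column 1 of A^T.
A^T = [[-3, 3], [3, -2], [-3, 2]]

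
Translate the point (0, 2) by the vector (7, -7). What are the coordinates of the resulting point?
(7, -5)

Translation by (7, -7):
x' = 0 + 7 = 7
y' = 2 + -7 = -5
Homogeneous matrix: [[1, 0, 7], [0, 1, -7], [0, 0, 1]]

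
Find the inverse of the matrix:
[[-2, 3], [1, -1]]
[[1, 3], [1, 2]]

For [[a,b],[c,d]], inverse = (1/det)·[[d,-b],[-c,a]]
det = -2·-1 - 3·1 = -1
Inverse = (1/-1)·[[-1, -3], [-1, -2]]
        = [[1, 3], [1, 2]]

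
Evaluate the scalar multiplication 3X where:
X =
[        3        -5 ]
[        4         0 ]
3X =
[        9       -15 ]
[       12         0 ]

Scalar multiplication is elementwise: (3X)[i][j] = 3 * X[i][j].
  (3X)[0][0] = 3 * (3) = 9
  (3X)[0][1] = 3 * (-5) = -15
  (3X)[1][0] = 3 * (4) = 12
  (3X)[1][1] = 3 * (0) = 0
3X =
[        9       -15 ]
[       12         0 ]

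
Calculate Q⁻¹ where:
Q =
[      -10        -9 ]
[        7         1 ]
det(Q) = 53
Q⁻¹ =
[     1/53      9/53 ]
[    -7/53    -10/53 ]

For a 2×2 matrix Q = [[a, b], [c, d]] with det(Q) ≠ 0, Q⁻¹ = (1/det(Q)) * [[d, -b], [-c, a]].
det(Q) = (-10)*(1) - (-9)*(7) = -10 + 63 = 53.
Q⁻¹ = (1/53) * [[1, 9], [-7, -10]].
Dividing each entry by 53 and reducing:
Q⁻¹ =
[     1/53      9/53 ]
[    -7/53    -10/53 ]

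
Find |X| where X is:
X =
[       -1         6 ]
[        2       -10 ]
det(X) = -2

For a 2×2 matrix [[a, b], [c, d]], det = a*d - b*c.
det(X) = (-1)*(-10) - (6)*(2) = 10 - 12 = -2.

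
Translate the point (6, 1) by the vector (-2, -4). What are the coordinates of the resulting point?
(4, -3)

Translation by (-2, -4):
x' = 6 + -2 = 4
y' = 1 + -4 = -3
Homogeneous matrix: [[1, 0, -2], [0, 1, -4], [0, 0, 1]]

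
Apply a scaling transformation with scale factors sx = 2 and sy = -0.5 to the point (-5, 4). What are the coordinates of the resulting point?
(-10, -2.0)

Scaling matrix:
[[2, 0], [0, -0.50]]
Result: (-5 × 2, 4 × -0.5) = (-10, -2.0)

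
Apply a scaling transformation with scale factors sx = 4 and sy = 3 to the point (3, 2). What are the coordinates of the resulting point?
(12, 6)

Scaling matrix:
[[4, 0], [0, 3]]
Result: (3 × 4, 2 × 3) = (12, 6)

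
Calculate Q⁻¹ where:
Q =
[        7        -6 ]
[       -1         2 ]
det(Q) = 8
Q⁻¹ =
[      1/4       3/4 ]
[      1/8       7/8 ]

For a 2×2 matrix Q = [[a, b], [c, d]] with det(Q) ≠ 0, Q⁻¹ = (1/det(Q)) * [[d, -b], [-c, a]].
det(Q) = (7)*(2) - (-6)*(-1) = 14 - 6 = 8.
Q⁻¹ = (1/8) * [[2, 6], [1, 7]].
Dividing each entry by 8 and reducing:
Q⁻¹ =
[      1/4       3/4 ]
[      1/8       7/8 ]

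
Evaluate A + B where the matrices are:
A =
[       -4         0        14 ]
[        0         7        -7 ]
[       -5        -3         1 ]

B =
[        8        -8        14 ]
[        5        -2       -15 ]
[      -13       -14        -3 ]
A + B =
[        4        -8        28 ]
[        5         5       -22 ]
[      -18       -17        -2 ]

Matrix addition is elementwise: (A+B)[i][j] = A[i][j] + B[i][j].
  (A+B)[0][0] = (-4) + (8) = 4
  (A+B)[0][1] = (0) + (-8) = -8
  (A+B)[0][2] = (14) + (14) = 28
  (A+B)[1][0] = (0) + (5) = 5
  (A+B)[1][1] = (7) + (-2) = 5
  (A+B)[1][2] = (-7) + (-15) = -22
  (A+B)[2][0] = (-5) + (-13) = -18
  (A+B)[2][1] = (-3) + (-14) = -17
  (A+B)[2][2] = (1) + (-3) = -2
A + B =
[        4        -8        28 ]
[        5         5       -22 ]
[      -18       -17        -2 ]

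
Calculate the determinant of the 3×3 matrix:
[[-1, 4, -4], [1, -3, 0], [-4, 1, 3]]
41

Expansion along first row:
det = -1·det([[-3,0],[1,3]]) - 4·det([[1,0],[-4,3]]) + -4·det([[1,-3],[-4,1]])
    = -1·(-3·3 - 0·1) - 4·(1·3 - 0·-4) + -4·(1·1 - -3·-4)
    = -1·-9 - 4·3 + -4·-11
    = 9 + -12 + 44 = 41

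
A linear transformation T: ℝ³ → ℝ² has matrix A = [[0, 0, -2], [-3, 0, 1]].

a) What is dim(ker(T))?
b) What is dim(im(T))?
dim(ker) = 1, dim(im) = 2

The two rows are not scalar multiples of one another (no single k satisfies row 2 = k × row 1), so they are linearly independent.
Thus rank(A) = 2.
dim(im(T)) = rank(A) = 2.
By the rank-nullity theorem applied to T: ℝ³ → ℝ², rank(A) + nullity(A) = 3 (the domain dimension), so dim(ker(T)) = 3 - 2 = 1.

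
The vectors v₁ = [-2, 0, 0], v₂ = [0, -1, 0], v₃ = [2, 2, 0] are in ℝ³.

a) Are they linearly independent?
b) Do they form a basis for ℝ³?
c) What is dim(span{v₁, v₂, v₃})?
Not independent, not a basis, dim(span) = 2

Check whether v₃ can be written as a linear combination of v₁ and v₂.
v₃ = (-1)·v₁ + (-2)·v₂ = [2, 2, 0], so the three vectors are linearly dependent.
Thus they do not form a basis for ℝ³, and dim(span{v₁, v₂, v₃}) = 2 (spanned by v₁ and v₂).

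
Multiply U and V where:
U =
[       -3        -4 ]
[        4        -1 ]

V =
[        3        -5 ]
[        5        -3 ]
UV =
[      -29        27 ]
[        7       -17 ]

Matrix multiplication: (UV)[i][j] = sum over k of U[i][k] * V[k][j].
  (UV)[0][0] = (-3)*(3) + (-4)*(5) = -29
  (UV)[0][1] = (-3)*(-5) + (-4)*(-3) = 27
  (UV)[1][0] = (4)*(3) + (-1)*(5) = 7
  (UV)[1][1] = (4)*(-5) + (-1)*(-3) = -17
UV =
[      -29        27 ]
[        7       -17 ]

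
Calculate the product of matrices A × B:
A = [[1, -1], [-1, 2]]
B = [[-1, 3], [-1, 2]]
[[0, 1], [-1, 1]]

Matrix multiplication:
C[0][0] = 1×-1 + -1×-1 = 0
C[0][1] = 1×3 + -1×2 = 1
C[1][0] = -1×-1 + 2×-1 = -1
C[1][1] = -1×3 + 2×2 = 1
Result: [[0, 1], [-1, 1]]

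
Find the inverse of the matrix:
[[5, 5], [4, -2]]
[[1/15, 1/6], [2/15, -1/6]]

For [[a,b],[c,d]], inverse = (1/det)·[[d,-b],[-c,a]]
det = 5·-2 - 5·4 = -30
Inverse = (1/-30)·[[-2, -5], [-4, 5]]
        = [[1/15, 1/6], [2/15, -1/6]]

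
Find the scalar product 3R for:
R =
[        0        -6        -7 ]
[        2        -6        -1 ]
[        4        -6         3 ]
3R =
[        0       -18       -21 ]
[        6       -18        -3 ]
[       12       -18         9 ]

Scalar multiplication is elementwise: (3R)[i][j] = 3 * R[i][j].
  (3R)[0][0] = 3 * (0) = 0
  (3R)[0][1] = 3 * (-6) = -18
  (3R)[0][2] = 3 * (-7) = -21
  (3R)[1][0] = 3 * (2) = 6
  (3R)[1][1] = 3 * (-6) = -18
  (3R)[1][2] = 3 * (-1) = -3
  (3R)[2][0] = 3 * (4) = 12
  (3R)[2][1] = 3 * (-6) = -18
  (3R)[2][2] = 3 * (3) = 9
3R =
[        0       -18       -21 ]
[        6       -18        -3 ]
[       12       -18         9 ]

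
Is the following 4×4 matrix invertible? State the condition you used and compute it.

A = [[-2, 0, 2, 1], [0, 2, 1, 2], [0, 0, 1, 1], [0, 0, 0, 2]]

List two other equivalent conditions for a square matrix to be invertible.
Yes, invertible; det(A) = -8 ≠ 0. Equivalent conditions: rank(A) = 4; Ax = 0 has only the trivial solution; 0 is not an eigenvalue; the columns of A are linearly independent.

To check invertibility, compute det(A).
The given matrix is triangular, so det(A) equals the product of its diagonal entries = -8 ≠ 0.
Since det(A) ≠ 0, A is invertible.
Equivalent conditions for a square matrix A to be invertible:
- rank(A) = 4 (full rank).
- The homogeneous system Ax = 0 has only the trivial solution x = 0.
- 0 is not an eigenvalue of A.
- The columns (equivalently rows) of A are linearly independent.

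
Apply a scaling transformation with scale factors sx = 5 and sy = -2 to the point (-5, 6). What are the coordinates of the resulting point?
(-25, -12)

Scaling matrix:
[[5, 0], [0, -2]]
Result: (-5 × 5, 6 × -2) = (-25, -12)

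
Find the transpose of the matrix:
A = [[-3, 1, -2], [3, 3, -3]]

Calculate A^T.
[[-3, 3], [1, 3], [-2, -3]]

The transpose sends entry (i,j) to (j,i); rows become columns.
Row 0 of A: [-3, 1, -2] -> column 0 of A^T.
Row 1 of A: [3, 3, -3] -> column 1 of A^T.
A^T = [[-3, 3], [1, 3], [-2, -3]]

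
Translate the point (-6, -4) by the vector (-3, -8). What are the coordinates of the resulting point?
(-9, -12)

Translation by (-3, -8):
x' = -6 + -3 = -9
y' = -4 + -8 = -12
Homogeneous matrix: [[1, 0, -3], [0, 1, -8], [0, 0, 1]]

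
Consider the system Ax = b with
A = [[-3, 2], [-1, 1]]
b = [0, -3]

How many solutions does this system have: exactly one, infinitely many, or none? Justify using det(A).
Exactly one solution

Compute det(A) = (-3)*(1) - (2)*(-1) = -1.
Because det(A) ≠ 0, A is invertible and Ax = b has a unique solution for every b (here x = A⁻¹ b).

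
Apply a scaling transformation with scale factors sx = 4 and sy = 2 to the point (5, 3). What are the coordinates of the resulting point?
(20, 6)

Scaling matrix:
[[4, 0], [0, 2]]
Result: (5 × 4, 3 × 2) = (20, 6)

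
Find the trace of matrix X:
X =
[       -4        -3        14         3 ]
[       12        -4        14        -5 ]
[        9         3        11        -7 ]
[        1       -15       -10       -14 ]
tr(X) = -4 - 4 + 11 - 14 = -11

The trace of a square matrix is the sum of its diagonal entries.
Diagonal entries of X: X[0][0] = -4, X[1][1] = -4, X[2][2] = 11, X[3][3] = -14.
tr(X) = -4 - 4 + 11 - 14 = -11.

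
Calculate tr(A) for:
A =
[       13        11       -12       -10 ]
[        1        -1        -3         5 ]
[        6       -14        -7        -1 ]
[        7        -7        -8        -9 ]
tr(A) = 13 - 1 - 7 - 9 = -4

The trace of a square matrix is the sum of its diagonal entries.
Diagonal entries of A: A[0][0] = 13, A[1][1] = -1, A[2][2] = -7, A[3][3] = -9.
tr(A) = 13 - 1 - 7 - 9 = -4.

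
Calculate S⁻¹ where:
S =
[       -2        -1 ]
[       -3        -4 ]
det(S) = 5
S⁻¹ =
[     -4/5       1/5 ]
[      3/5      -2/5 ]

For a 2×2 matrix S = [[a, b], [c, d]] with det(S) ≠ 0, S⁻¹ = (1/det(S)) * [[d, -b], [-c, a]].
det(S) = (-2)*(-4) - (-1)*(-3) = 8 - 3 = 5.
S⁻¹ = (1/5) * [[-4, 1], [3, -2]].
Dividing each entry by 5 and reducing:
S⁻¹ =
[     -4/5       1/5 ]
[      3/5      -2/5 ]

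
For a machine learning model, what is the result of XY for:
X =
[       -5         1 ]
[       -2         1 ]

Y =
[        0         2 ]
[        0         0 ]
XY =
[        0       -10 ]
[        0        -4 ]

Matrix multiplication: (XY)[i][j] = sum over k of X[i][k] * Y[k][j].
  (XY)[0][0] = (-5)*(0) + (1)*(0) = 0
  (XY)[0][1] = (-5)*(2) + (1)*(0) = -10
  (XY)[1][0] = (-2)*(0) + (1)*(0) = 0
  (XY)[1][1] = (-2)*(2) + (1)*(0) = -4
XY =
[        0       -10 ]
[        0        -4 ]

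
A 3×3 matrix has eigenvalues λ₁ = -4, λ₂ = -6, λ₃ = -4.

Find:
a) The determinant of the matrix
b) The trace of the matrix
det = -96, trace = -14

Two standard eigenvalue identities:
- det(A) equals the product of the eigenvalues (counted with multiplicity).
- trace(A) equals the sum of the eigenvalues.
det(A) = (-4)*(-6)*(-4) = -96.
trace(A) = -4 - 6 - 4 = -14.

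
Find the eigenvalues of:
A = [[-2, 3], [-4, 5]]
λ = 1, 2

Solve det(A - λI) = 0. For a 2×2 matrix this is λ² - (trace)λ + det = 0.
trace(A) = -2 + 5 = 3.
det(A) = (-2)*(5) - (3)*(-4) = -10 + 12 = 2.
Characteristic equation: λ² - (3)λ + (2) = 0.
Discriminant: (3)² - 4*(2) = 9 - 8 = 1.
Roots: λ = (3 ± √1) / 2 = 1, 2.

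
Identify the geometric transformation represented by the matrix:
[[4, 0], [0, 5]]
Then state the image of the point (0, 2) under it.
non-uniform scaling by (4, 5); image of (0, 2) is (0, 10)

This is diagonal with distinct entries, so it scales the x-axis by 4 and the y-axis by 5.
The matrix [[4, 0], [0, 5]] represents: non-uniform scaling by (4, 5).
Applying it to (0, 2): [4·0 + 0·2, 0·0 + 5·2] = (0, 10).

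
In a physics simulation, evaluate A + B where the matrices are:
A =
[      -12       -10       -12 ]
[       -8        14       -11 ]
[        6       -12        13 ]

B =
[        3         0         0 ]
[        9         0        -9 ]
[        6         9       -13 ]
A + B =
[       -9       -10       -12 ]
[        1        14       -20 ]
[       12        -3         0 ]

Matrix addition is elementwise: (A+B)[i][j] = A[i][j] + B[i][j].
  (A+B)[0][0] = (-12) + (3) = -9
  (A+B)[0][1] = (-10) + (0) = -10
  (A+B)[0][2] = (-12) + (0) = -12
  (A+B)[1][0] = (-8) + (9) = 1
  (A+B)[1][1] = (14) + (0) = 14
  (A+B)[1][2] = (-11) + (-9) = -20
  (A+B)[2][0] = (6) + (6) = 12
  (A+B)[2][1] = (-12) + (9) = -3
  (A+B)[2][2] = (13) + (-13) = 0
A + B =
[       -9       -10       -12 ]
[        1        14       -20 ]
[       12        -3         0 ]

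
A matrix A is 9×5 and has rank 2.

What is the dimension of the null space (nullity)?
3

The rank-nullity theorem for an m×n matrix states:
rank(A) + nullity(A) = n (the number of columns).
Here n = 5 and rank(A) = 2, so nullity(A) = 5 - 2 = 3.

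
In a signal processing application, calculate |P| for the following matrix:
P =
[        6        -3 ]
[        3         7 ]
det(P) = 51

For a 2×2 matrix [[a, b], [c, d]], det = a*d - b*c.
det(P) = (6)*(7) - (-3)*(3) = 42 + 9 = 51.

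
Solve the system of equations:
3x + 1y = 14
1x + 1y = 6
x = 4, y = 2

Use elimination (row reduction):
Equation 1: 3x + 1y = 14.
Equation 2: 1x + 1y = 6.
Multiply Eq1 by 1 and Eq2 by 3: 3x + 1y = 14;  3x + 3y = 18.
Subtract: (2)y = 4, so y = 2.
Back-substitute into Eq1: 3x + 1*(2) = 14, so x = 4.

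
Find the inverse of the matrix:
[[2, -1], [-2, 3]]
[[3/4, 1/4], [1/2, 1/2]]

For [[a,b],[c,d]], inverse = (1/det)·[[d,-b],[-c,a]]
det = 2·3 - -1·-2 = 4
Inverse = (1/4)·[[3, 1], [2, 2]]
        = [[3/4, 1/4], [1/2, 1/2]]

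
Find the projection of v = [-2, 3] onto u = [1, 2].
[4/5, 8/5]

The projection of v onto u is proj_u(v) = ((v·u) / (u·u)) · u.
v·u = (-2)*(1) + (3)*(2) = 4.
u·u = (1)*(1) + (2)*(2) = 5.
coefficient = 4 / 5 = 4/5.
proj_u(v) = 4/5 · [1, 2] = [4/5, 8/5].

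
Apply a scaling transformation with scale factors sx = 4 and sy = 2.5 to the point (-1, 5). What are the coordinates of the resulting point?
(-4, 12.5)

Scaling matrix:
[[4, 0], [0, 2.50]]
Result: (-1 × 4, 5 × 2.5) = (-4, 12.5)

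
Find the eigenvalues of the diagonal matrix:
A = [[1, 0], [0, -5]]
λ₁ = 1, λ₂ = -5

The characteristic polynomial of A is det(A - λI) = (1 - λ)(-5 - λ) = 0.
The roots are λ = 1 and λ = -5, so the eigenvalues are the diagonal entries.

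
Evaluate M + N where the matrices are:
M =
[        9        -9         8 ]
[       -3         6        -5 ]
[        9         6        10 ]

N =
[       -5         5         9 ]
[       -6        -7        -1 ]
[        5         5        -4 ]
M + N =
[        4        -4        17 ]
[       -9        -1        -6 ]
[       14        11         6 ]

Matrix addition is elementwise: (M+N)[i][j] = M[i][j] + N[i][j].
  (M+N)[0][0] = (9) + (-5) = 4
  (M+N)[0][1] = (-9) + (5) = -4
  (M+N)[0][2] = (8) + (9) = 17
  (M+N)[1][0] = (-3) + (-6) = -9
  (M+N)[1][1] = (6) + (-7) = -1
  (M+N)[1][2] = (-5) + (-1) = -6
  (M+N)[2][0] = (9) + (5) = 14
  (M+N)[2][1] = (6) + (5) = 11
  (M+N)[2][2] = (10) + (-4) = 6
M + N =
[        4        -4        17 ]
[       -9        -1        -6 ]
[       14        11         6 ]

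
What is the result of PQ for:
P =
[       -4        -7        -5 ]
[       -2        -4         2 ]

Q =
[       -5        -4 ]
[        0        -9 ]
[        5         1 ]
PQ =
[       -5        74 ]
[       20        46 ]

Matrix multiplication: (PQ)[i][j] = sum over k of P[i][k] * Q[k][j].
  (PQ)[0][0] = (-4)*(-5) + (-7)*(0) + (-5)*(5) = -5
  (PQ)[0][1] = (-4)*(-4) + (-7)*(-9) + (-5)*(1) = 74
  (PQ)[1][0] = (-2)*(-5) + (-4)*(0) + (2)*(5) = 20
  (PQ)[1][1] = (-2)*(-4) + (-4)*(-9) + (2)*(1) = 46
PQ =
[       -5        74 ]
[       20        46 ]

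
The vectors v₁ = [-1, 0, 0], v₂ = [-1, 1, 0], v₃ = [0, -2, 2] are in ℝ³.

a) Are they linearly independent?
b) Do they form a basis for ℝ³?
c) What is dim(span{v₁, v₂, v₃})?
Yes independent, yes basis, dim = 3

Stack v₁, v₂, v₃ as rows of a 3×3 matrix.
[[-1, 0, 0]; [-1, 1, 0]; [0, -2, 2]] is already lower triangular with nonzero diagonal entries (-1, 1, 2), so its determinant is the product of the diagonal entries, det = (-1)·(1)·(2) = -2 ≠ 0, and the rows are linearly independent.
Three linearly independent vectors in ℝ³ form a basis for ℝ³, so dim(span{v₁,v₂,v₃}) = 3.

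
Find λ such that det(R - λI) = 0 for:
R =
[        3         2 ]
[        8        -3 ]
λ = -5, 5

Solve det(R - λI) = 0. For a 2×2 matrix the characteristic equation is λ² - (trace)λ + det = 0.
trace(R) = a + d = 3 - 3 = 0.
det(R) = a*d - b*c = (3)*(-3) - (2)*(8) = -9 - 16 = -25.
Characteristic equation: λ² - (0)λ + (-25) = 0.
Discriminant = (0)² - 4*(-25) = 0 + 100 = 100.
λ = (0 ± √100) / 2 = (0 ± 10) / 2 = -5, 5.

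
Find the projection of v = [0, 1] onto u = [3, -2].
[-6/13, 4/13]

The projection of v onto u is proj_u(v) = ((v·u) / (u·u)) · u.
v·u = (0)*(3) + (1)*(-2) = -2.
u·u = (3)*(3) + (-2)*(-2) = 13.
coefficient = -2 / 13 = -2/13.
proj_u(v) = -2/13 · [3, -2] = [-6/13, 4/13].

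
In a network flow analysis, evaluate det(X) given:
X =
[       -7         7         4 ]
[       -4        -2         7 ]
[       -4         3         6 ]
det(X) = 123

Expand along row 0 (cofactor expansion): det(X) = a*(e*i - f*h) - b*(d*i - f*g) + c*(d*h - e*g), where the 3×3 is [[a, b, c], [d, e, f], [g, h, i]].
Minor M_00 = (-2)*(6) - (7)*(3) = -12 - 21 = -33.
Minor M_01 = (-4)*(6) - (7)*(-4) = -24 + 28 = 4.
Minor M_02 = (-4)*(3) - (-2)*(-4) = -12 - 8 = -20.
det(X) = (-7)*(-33) - (7)*(4) + (4)*(-20) = 231 - 28 - 80 = 123.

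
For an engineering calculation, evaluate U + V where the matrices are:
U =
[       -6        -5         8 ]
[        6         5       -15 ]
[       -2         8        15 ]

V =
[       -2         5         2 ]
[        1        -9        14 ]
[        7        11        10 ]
U + V =
[       -8         0        10 ]
[        7        -4        -1 ]
[        5        19        25 ]

Matrix addition is elementwise: (U+V)[i][j] = U[i][j] + V[i][j].
  (U+V)[0][0] = (-6) + (-2) = -8
  (U+V)[0][1] = (-5) + (5) = 0
  (U+V)[0][2] = (8) + (2) = 10
  (U+V)[1][0] = (6) + (1) = 7
  (U+V)[1][1] = (5) + (-9) = -4
  (U+V)[1][2] = (-15) + (14) = -1
  (U+V)[2][0] = (-2) + (7) = 5
  (U+V)[2][1] = (8) + (11) = 19
  (U+V)[2][2] = (15) + (10) = 25
U + V =
[       -8         0        10 ]
[        7        -4        -1 ]
[        5        19        25 ]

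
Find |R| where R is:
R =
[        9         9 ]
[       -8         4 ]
det(R) = 108

For a 2×2 matrix [[a, b], [c, d]], det = a*d - b*c.
det(R) = (9)*(4) - (9)*(-8) = 36 + 72 = 108.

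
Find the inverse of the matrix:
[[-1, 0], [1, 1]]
[[-1, 0], [1, 1]]

For [[a,b],[c,d]], inverse = (1/det)·[[d,-b],[-c,a]]
det = -1·1 - 0·1 = -1
Inverse = (1/-1)·[[1, 0], [-1, -1]]
        = [[-1, 0], [1, 1]]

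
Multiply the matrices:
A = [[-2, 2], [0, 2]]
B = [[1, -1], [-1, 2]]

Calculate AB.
[[-4, 6], [-2, 4]]

Each entry (i,j) of AB = sum over k of A[i][k]*B[k][j].
(AB)[0][0] = (-2)*(1) + (2)*(-1) = -4
(AB)[0][1] = (-2)*(-1) + (2)*(2) = 6
(AB)[1][0] = (0)*(1) + (2)*(-1) = -2
(AB)[1][1] = (0)*(-1) + (2)*(2) = 4
AB = [[-4, 6], [-2, 4]]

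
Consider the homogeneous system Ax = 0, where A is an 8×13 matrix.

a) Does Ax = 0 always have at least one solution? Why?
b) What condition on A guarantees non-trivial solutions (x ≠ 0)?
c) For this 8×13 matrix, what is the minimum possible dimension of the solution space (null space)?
a) Yes, x = 0 is always a solution. b) When A has linearly dependent columns (rank < n). c) Minimum nullity = 5.

a) x = 0 satisfies A·0 = 0, so the zero vector is always a solution.
b) Non-trivial solutions exist iff the columns of A are linearly dependent, equivalently rank(A) < n (the number of columns).
c) By rank-nullity, rank(A) + nullity(A) = n = 13. Since A has only 8 rows, rank(A) ≤ 8, so nullity(A) ≥ 13 - 8 = 5.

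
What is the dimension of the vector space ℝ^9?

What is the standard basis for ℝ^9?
Dimension = 9; standard basis = {e_1, e_2, e_3, …, e_9}

ℝ^9 is the space of 9-tuples of real numbers; its dimension is 9.
The standard basis consists of 9 vectors: e_1, e_2, e_3, …, e_9, where e_i is the vector with 1 in position i and 0 elsewhere.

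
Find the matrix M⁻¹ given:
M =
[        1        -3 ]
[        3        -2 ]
det(M) = 7
M⁻¹ =
[     -2/7       3/7 ]
[     -3/7       1/7 ]

For a 2×2 matrix M = [[a, b], [c, d]] with det(M) ≠ 0, M⁻¹ = (1/det(M)) * [[d, -b], [-c, a]].
det(M) = (1)*(-2) - (-3)*(3) = -2 + 9 = 7.
M⁻¹ = (1/7) * [[-2, 3], [-3, 1]].
Dividing each entry by 7 and reducing:
M⁻¹ =
[     -2/7       3/7 ]
[     -3/7       1/7 ]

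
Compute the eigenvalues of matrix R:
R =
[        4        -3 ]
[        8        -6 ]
λ = -2, 0

Solve det(R - λI) = 0. For a 2×2 matrix the characteristic equation is λ² - (trace)λ + det = 0.
trace(R) = a + d = 4 - 6 = -2.
det(R) = a*d - b*c = (4)*(-6) - (-3)*(8) = -24 + 24 = 0.
Characteristic equation: λ² - (-2)λ + (0) = 0.
Discriminant = (-2)² - 4*(0) = 4 - 0 = 4.
λ = (-2 ± √4) / 2 = (-2 ± 2) / 2 = -2, 0.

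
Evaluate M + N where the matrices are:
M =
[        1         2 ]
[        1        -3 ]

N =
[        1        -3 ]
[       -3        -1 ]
M + N =
[        2        -1 ]
[       -2        -4 ]

Matrix addition is elementwise: (M+N)[i][j] = M[i][j] + N[i][j].
  (M+N)[0][0] = (1) + (1) = 2
  (M+N)[0][1] = (2) + (-3) = -1
  (M+N)[1][0] = (1) + (-3) = -2
  (M+N)[1][1] = (-3) + (-1) = -4
M + N =
[        2        -1 ]
[       -2        -4 ]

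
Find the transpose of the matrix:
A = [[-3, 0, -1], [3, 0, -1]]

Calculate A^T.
[[-3, 3], [0, 0], [-1, -1]]

The transpose sends entry (i,j) to (j,i); rows become columns.
Row 0 of A: [-3, 0, -1] -> column 0 of A^T.
Row 1 of A: [3, 0, -1] -> column 1 of A^T.
A^T = [[-3, 3], [0, 0], [-1, -1]]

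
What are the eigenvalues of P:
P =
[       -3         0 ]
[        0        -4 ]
λ = -4, -3

Solve det(P - λI) = 0. For a 2×2 matrix the characteristic equation is λ² - (trace)λ + det = 0.
trace(P) = a + d = -3 - 4 = -7.
det(P) = a*d - b*c = (-3)*(-4) - (0)*(0) = 12 - 0 = 12.
Characteristic equation: λ² - (-7)λ + (12) = 0.
Discriminant = (-7)² - 4*(12) = 49 - 48 = 1.
λ = (-7 ± √1) / 2 = (-7 ± 1) / 2 = -4, -3.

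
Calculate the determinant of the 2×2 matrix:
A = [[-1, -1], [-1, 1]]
-2

For A = [[a, b], [c, d]], det(A) = a*d - b*c.
det(A) = (-1)*(1) - (-1)*(-1) = -1 - 1 = -2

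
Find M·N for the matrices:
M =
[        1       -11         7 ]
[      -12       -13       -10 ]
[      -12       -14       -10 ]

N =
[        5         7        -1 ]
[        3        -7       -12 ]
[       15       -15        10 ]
MN =
[       77       -21       201 ]
[     -249       157        68 ]
[     -252       164        80 ]

Matrix multiplication: (MN)[i][j] = sum over k of M[i][k] * N[k][j].
  (MN)[0][0] = (1)*(5) + (-11)*(3) + (7)*(15) = 77
  (MN)[0][1] = (1)*(7) + (-11)*(-7) + (7)*(-15) = -21
  (MN)[0][2] = (1)*(-1) + (-11)*(-12) + (7)*(10) = 201
  (MN)[1][0] = (-12)*(5) + (-13)*(3) + (-10)*(15) = -249
  (MN)[1][1] = (-12)*(7) + (-13)*(-7) + (-10)*(-15) = 157
  (MN)[1][2] = (-12)*(-1) + (-13)*(-12) + (-10)*(10) = 68
  (MN)[2][0] = (-12)*(5) + (-14)*(3) + (-10)*(15) = -252
  (MN)[2][1] = (-12)*(7) + (-14)*(-7) + (-10)*(-15) = 164
  (MN)[2][2] = (-12)*(-1) + (-14)*(-12) + (-10)*(10) = 80
MN =
[       77       -21       201 ]
[     -249       157        68 ]
[     -252       164        80 ]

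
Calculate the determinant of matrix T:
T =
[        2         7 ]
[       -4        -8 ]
det(T) = 12

For a 2×2 matrix [[a, b], [c, d]], det = a*d - b*c.
det(T) = (2)*(-8) - (7)*(-4) = -16 + 28 = 12.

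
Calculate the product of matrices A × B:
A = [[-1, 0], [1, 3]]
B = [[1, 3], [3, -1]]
[[-1, -3], [10, 0]]

Matrix multiplication:
C[0][0] = -1×1 + 0×3 = -1
C[0][1] = -1×3 + 0×-1 = -3
C[1][0] = 1×1 + 3×3 = 10
C[1][1] = 1×3 + 3×-1 = 0
Result: [[-1, -3], [10, 0]]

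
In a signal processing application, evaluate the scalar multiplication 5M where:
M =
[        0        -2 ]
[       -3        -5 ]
5M =
[        0       -10 ]
[      -15       -25 ]

Scalar multiplication is elementwise: (5M)[i][j] = 5 * M[i][j].
  (5M)[0][0] = 5 * (0) = 0
  (5M)[0][1] = 5 * (-2) = -10
  (5M)[1][0] = 5 * (-3) = -15
  (5M)[1][1] = 5 * (-5) = -25
5M =
[        0       -10 ]
[      -15       -25 ]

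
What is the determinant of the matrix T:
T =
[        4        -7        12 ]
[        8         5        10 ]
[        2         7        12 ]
det(T) = 1044

Expand along row 0 (cofactor expansion): det(T) = a*(e*i - f*h) - b*(d*i - f*g) + c*(d*h - e*g), where the 3×3 is [[a, b, c], [d, e, f], [g, h, i]].
Minor M_00 = (5)*(12) - (10)*(7) = 60 - 70 = -10.
Minor M_01 = (8)*(12) - (10)*(2) = 96 - 20 = 76.
Minor M_02 = (8)*(7) - (5)*(2) = 56 - 10 = 46.
det(T) = (4)*(-10) - (-7)*(76) + (12)*(46) = -40 + 532 + 552 = 1044.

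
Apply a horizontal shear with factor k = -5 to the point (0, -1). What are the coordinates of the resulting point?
(5, -1)

Shear matrix for horizontal shear with factor k = -5:
[[1, -5], [0, 1]]
Result: (0, -1) → (5, -1)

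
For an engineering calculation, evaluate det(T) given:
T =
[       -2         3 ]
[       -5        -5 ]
det(T) = 25

For a 2×2 matrix [[a, b], [c, d]], det = a*d - b*c.
det(T) = (-2)*(-5) - (3)*(-5) = 10 + 15 = 25.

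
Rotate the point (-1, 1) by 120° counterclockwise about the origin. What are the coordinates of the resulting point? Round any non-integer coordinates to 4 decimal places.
(-0.3660, -1.3660)

Rotation matrix R(θ) = [[cos θ, -sin θ], [sin θ, cos θ]]; for θ = 120°:
R = [[-1/2, -√3/2], [√3/2, -1/2]]
Result: R × [-1, 1]ᵀ = [-1/2·-1 + (-√3/2)·1, √3/2·-1 + (-1/2)·1]ᵀ = (-0.3660, -1.3660)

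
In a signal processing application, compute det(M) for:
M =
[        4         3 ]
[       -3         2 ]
det(M) = 17

For a 2×2 matrix [[a, b], [c, d]], det = a*d - b*c.
det(M) = (4)*(2) - (3)*(-3) = 8 + 9 = 17.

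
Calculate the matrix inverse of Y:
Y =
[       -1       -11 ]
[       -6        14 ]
det(Y) = -80
Y⁻¹ =
[    -7/40    -11/80 ]
[    -3/40      1/80 ]

For a 2×2 matrix Y = [[a, b], [c, d]] with det(Y) ≠ 0, Y⁻¹ = (1/det(Y)) * [[d, -b], [-c, a]].
det(Y) = (-1)*(14) - (-11)*(-6) = -14 - 66 = -80.
Y⁻¹ = (1/-80) * [[14, 11], [6, -1]].
Dividing each entry by -80 and reducing:
Y⁻¹ =
[    -7/40    -11/80 ]
[    -3/40      1/80 ]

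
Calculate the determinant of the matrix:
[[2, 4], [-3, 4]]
20

For a 2×2 matrix [[a, b], [c, d]], det = ad - bc
det = (2)(4) - (4)(-3) = 8 - -12 = 20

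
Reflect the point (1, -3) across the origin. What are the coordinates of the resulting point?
(-1, 3)

Reflection across origin: (1, -3) → (-1, 3)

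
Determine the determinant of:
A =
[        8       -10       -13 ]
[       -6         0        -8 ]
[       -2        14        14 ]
det(A) = 988

Expand along row 0 (cofactor expansion): det(A) = a*(e*i - f*h) - b*(d*i - f*g) + c*(d*h - e*g), where the 3×3 is [[a, b, c], [d, e, f], [g, h, i]].
Minor M_00 = (0)*(14) - (-8)*(14) = 0 + 112 = 112.
Minor M_01 = (-6)*(14) - (-8)*(-2) = -84 - 16 = -100.
Minor M_02 = (-6)*(14) - (0)*(-2) = -84 - 0 = -84.
det(A) = (8)*(112) - (-10)*(-100) + (-13)*(-84) = 896 - 1000 + 1092 = 988.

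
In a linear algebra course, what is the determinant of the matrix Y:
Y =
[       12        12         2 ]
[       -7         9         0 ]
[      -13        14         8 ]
det(Y) = 1574

Expand along row 0 (cofactor expansion): det(Y) = a*(e*i - f*h) - b*(d*i - f*g) + c*(d*h - e*g), where the 3×3 is [[a, b, c], [d, e, f], [g, h, i]].
Minor M_00 = (9)*(8) - (0)*(14) = 72 - 0 = 72.
Minor M_01 = (-7)*(8) - (0)*(-13) = -56 - 0 = -56.
Minor M_02 = (-7)*(14) - (9)*(-13) = -98 + 117 = 19.
det(Y) = (12)*(72) - (12)*(-56) + (2)*(19) = 864 + 672 + 38 = 1574.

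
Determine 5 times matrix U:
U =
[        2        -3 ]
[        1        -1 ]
5U =
[       10       -15 ]
[        5        -5 ]

Scalar multiplication is elementwise: (5U)[i][j] = 5 * U[i][j].
  (5U)[0][0] = 5 * (2) = 10
  (5U)[0][1] = 5 * (-3) = -15
  (5U)[1][0] = 5 * (1) = 5
  (5U)[1][1] = 5 * (-1) = -5
5U =
[       10       -15 ]
[        5        -5 ]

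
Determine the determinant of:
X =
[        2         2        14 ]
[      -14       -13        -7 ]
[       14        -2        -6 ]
det(X) = 2704

Expand along row 0 (cofactor expansion): det(X) = a*(e*i - f*h) - b*(d*i - f*g) + c*(d*h - e*g), where the 3×3 is [[a, b, c], [d, e, f], [g, h, i]].
Minor M_00 = (-13)*(-6) - (-7)*(-2) = 78 - 14 = 64.
Minor M_01 = (-14)*(-6) - (-7)*(14) = 84 + 98 = 182.
Minor M_02 = (-14)*(-2) - (-13)*(14) = 28 + 182 = 210.
det(X) = (2)*(64) - (2)*(182) + (14)*(210) = 128 - 364 + 2940 = 2704.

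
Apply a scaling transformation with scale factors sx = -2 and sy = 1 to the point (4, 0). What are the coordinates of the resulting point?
(-8, 0)

Scaling matrix:
[[-2, 0], [0, 1]]
Result: (4 × -2, 0 × 1) = (-8, 0)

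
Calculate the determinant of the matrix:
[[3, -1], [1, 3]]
10

For a 2×2 matrix [[a, b], [c, d]], det = ad - bc
det = (3)(3) - (-1)(1) = 9 - -1 = 10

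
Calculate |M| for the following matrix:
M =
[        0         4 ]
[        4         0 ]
det(M) = -16

For a 2×2 matrix [[a, b], [c, d]], det = a*d - b*c.
det(M) = (0)*(0) - (4)*(4) = 0 - 16 = -16.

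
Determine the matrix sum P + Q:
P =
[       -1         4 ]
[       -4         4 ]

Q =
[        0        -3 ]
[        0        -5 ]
P + Q =
[       -1         1 ]
[       -4        -1 ]

Matrix addition is elementwise: (P+Q)[i][j] = P[i][j] + Q[i][j].
  (P+Q)[0][0] = (-1) + (0) = -1
  (P+Q)[0][1] = (4) + (-3) = 1
  (P+Q)[1][0] = (-4) + (0) = -4
  (P+Q)[1][1] = (4) + (-5) = -1
P + Q =
[       -1         1 ]
[       -4        -1 ]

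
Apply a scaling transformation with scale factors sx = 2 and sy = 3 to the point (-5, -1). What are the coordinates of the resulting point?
(-10, -3)

Scaling matrix:
[[2, 0], [0, 3]]
Result: (-5 × 2, -1 × 3) = (-10, -3)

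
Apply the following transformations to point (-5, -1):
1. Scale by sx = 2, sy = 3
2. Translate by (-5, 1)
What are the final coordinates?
(-15, -2)

Step 1: Scale (-5, -1) by (sx, sy) = (2, 3) → (-10, -3)
Step 2: Translate by (-5, 1) → (-15, -2)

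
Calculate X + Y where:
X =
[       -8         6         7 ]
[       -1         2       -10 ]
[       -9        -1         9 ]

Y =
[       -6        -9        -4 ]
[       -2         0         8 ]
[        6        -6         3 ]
X + Y =
[      -14        -3         3 ]
[       -3         2        -2 ]
[       -3        -7        12 ]

Matrix addition is elementwise: (X+Y)[i][j] = X[i][j] + Y[i][j].
  (X+Y)[0][0] = (-8) + (-6) = -14
  (X+Y)[0][1] = (6) + (-9) = -3
  (X+Y)[0][2] = (7) + (-4) = 3
  (X+Y)[1][0] = (-1) + (-2) = -3
  (X+Y)[1][1] = (2) + (0) = 2
  (X+Y)[1][2] = (-10) + (8) = -2
  (X+Y)[2][0] = (-9) + (6) = -3
  (X+Y)[2][1] = (-1) + (-6) = -7
  (X+Y)[2][2] = (9) + (3) = 12
X + Y =
[      -14        -3         3 ]
[       -3         2        -2 ]
[       -3        -7        12 ]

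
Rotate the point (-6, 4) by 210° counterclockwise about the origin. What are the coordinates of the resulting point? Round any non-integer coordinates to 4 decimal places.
(7.1962, -0.4641)

Rotation matrix R(θ) = [[cos θ, -sin θ], [sin θ, cos θ]]; for θ = 210°:
R = [[-√3/2, 1/2], [-1/2, -√3/2]]
Result: R × [-6, 4]ᵀ = [-√3/2·-6 + (1/2)·4, -1/2·-6 + (-√3/2)·4]ᵀ = (7.1962, -0.4641)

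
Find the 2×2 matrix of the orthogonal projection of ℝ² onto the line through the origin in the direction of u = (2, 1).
[[4/5, 2/5], [2/5, 1/5]]

The orthogonal projection onto the line spanned by a nonzero vector u = (a, b) has matrix P = (u uᵀ) / (uᵀ u) = (1/(a² + b²)) · [[a², ab], [ab, b²]].
Here u = (2, 1), so a² + b² = 4 + 1 = 5.
P = (1/5) · [[4, 2], [2, 1]] = [[4/5, 2/5], [2/5, 1/5]].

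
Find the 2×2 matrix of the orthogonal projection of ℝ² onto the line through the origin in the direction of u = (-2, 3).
[[4/13, -6/13], [-6/13, 9/13]]

The orthogonal projection onto the line spanned by a nonzero vector u = (a, b) has matrix P = (u uᵀ) / (uᵀ u) = (1/(a² + b²)) · [[a², ab], [ab, b²]].
Here u = (-2, 3), so a² + b² = 4 + 9 = 13.
P = (1/13) · [[4, -6], [-6, 9]] = [[4/13, -6/13], [-6/13, 9/13]].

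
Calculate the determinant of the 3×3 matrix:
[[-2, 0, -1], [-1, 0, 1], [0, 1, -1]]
3

Expansion along first row:
det = -2·det([[0,1],[1,-1]]) - 0·det([[-1,1],[0,-1]]) + -1·det([[-1,0],[0,1]])
    = -2·(0·-1 - 1·1) - 0·(-1·-1 - 1·0) + -1·(-1·1 - 0·0)
    = -2·-1 - 0·1 + -1·-1
    = 2 + 0 + 1 = 3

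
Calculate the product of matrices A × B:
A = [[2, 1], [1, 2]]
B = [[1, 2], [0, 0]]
[[2, 4], [1, 2]]

Matrix multiplication:
C[0][0] = 2×1 + 1×0 = 2
C[0][1] = 2×2 + 1×0 = 4
C[1][0] = 1×1 + 2×0 = 1
C[1][1] = 1×2 + 2×0 = 2
Result: [[2, 4], [1, 2]]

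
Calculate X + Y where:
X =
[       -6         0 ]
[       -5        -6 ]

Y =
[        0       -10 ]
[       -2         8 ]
X + Y =
[       -6       -10 ]
[       -7         2 ]

Matrix addition is elementwise: (X+Y)[i][j] = X[i][j] + Y[i][j].
  (X+Y)[0][0] = (-6) + (0) = -6
  (X+Y)[0][1] = (0) + (-10) = -10
  (X+Y)[1][0] = (-5) + (-2) = -7
  (X+Y)[1][1] = (-6) + (8) = 2
X + Y =
[       -6       -10 ]
[       -7         2 ]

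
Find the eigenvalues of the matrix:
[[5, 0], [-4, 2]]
λ = 2 and λ = 5

Characteristic equation: det(A - λI) = 0
λ² - (trace)λ + (det) = 0
λ² - (7)λ + (10) = 0
λ² - 7λ + 10 = 0
Solving: λ = 2, 5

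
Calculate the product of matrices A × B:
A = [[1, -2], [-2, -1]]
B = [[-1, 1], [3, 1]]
[[-7, -1], [-1, -3]]

Matrix multiplication:
C[0][0] = 1×-1 + -2×3 = -7
C[0][1] = 1×1 + -2×1 = -1
C[1][0] = -2×-1 + -1×3 = -1
C[1][1] = -2×1 + -1×1 = -3
Result: [[-7, -1], [-1, -3]]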